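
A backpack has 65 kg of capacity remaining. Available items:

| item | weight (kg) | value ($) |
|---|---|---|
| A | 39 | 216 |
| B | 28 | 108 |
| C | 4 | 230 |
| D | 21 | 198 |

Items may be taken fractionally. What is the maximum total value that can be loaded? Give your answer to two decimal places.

Sort by value per unit weight and fill in that order.
Order: C (230/4=57.50) > D (198/21=9.43) > A (216/39=5.54) > B (108/28=3.86)
Fill: take C (4 @ 230) → take D (21 @ 198) → take A (39 @ 216) → take 1/28 of B → 3.86; 65/65 used.
Total value = 647.86

647.86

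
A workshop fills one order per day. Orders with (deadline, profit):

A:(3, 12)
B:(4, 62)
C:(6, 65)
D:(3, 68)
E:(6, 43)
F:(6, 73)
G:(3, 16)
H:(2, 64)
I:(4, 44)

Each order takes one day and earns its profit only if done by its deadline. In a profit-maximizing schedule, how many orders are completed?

6

Take jobs in profit order; each goes to the latest open slot no later than its deadline.
Profit order: F=73 D=68 C=65 H=64 B=62 I=44 E=43 G=16 A=12
Assign: F→slot 6, D→slot 3, C→slot 5, H→slot 2, B→slot 4, I→slot 1, E skipped, G skipped, A skipped.
Slots: [1:I] [2:H] [3:D] [4:B] [5:C] [6:F]
6 of 9 scheduled.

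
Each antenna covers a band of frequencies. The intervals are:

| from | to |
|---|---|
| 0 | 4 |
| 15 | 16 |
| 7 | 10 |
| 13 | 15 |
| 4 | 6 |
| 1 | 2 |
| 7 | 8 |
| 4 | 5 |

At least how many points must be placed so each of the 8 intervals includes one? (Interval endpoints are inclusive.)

4

Process intervals by earliest right end; each time one isn't hit yet, stab at its right endpoint.
Sorted: [1,2] [0,4] [4,5] [4,6] [7,8] [7,10] [13,15] [15,16]
{[1,2],[0,4]} hit by 2; {[4,5],[4,6]} hit by 5; {[7,8],[7,10]} hit by 8; {[13,15],[15,16]} hit by 15.
Points: 2, 5, 8, 15 (4 total).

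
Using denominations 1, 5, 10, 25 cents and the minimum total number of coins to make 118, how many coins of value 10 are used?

1

118 − 4×25→18 − 1×10→8 − 1×5→3 − 3×1→0
Count of 10: 1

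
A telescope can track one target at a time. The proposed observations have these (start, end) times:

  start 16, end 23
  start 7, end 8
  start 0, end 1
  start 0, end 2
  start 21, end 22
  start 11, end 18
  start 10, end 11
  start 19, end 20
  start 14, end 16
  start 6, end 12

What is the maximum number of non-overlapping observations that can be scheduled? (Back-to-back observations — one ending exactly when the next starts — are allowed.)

6

By end time: (0,1), (0,2), (7,8), (10,11), (6,12), (14,16), (11,18), (19,20), (21,22), (16,23).
Pick (0,1); next start ≥ 1 → (7,8); next start ≥ 8 → (10,11); next start ≥ 11 → (14,16); next start ≥ 16 → (19,20); next start ≥ 20 → (21,22).
Selected 6 observations.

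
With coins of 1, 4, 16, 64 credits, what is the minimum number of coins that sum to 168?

6

168 − 2×64→40 − 2×16→8 − 2×4→0
Total coins = 2 + 2 + 2 = 6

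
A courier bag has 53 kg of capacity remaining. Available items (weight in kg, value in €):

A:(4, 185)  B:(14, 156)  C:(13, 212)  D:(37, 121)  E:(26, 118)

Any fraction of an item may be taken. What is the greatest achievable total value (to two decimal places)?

Sort by value per unit weight and fill in that order.
Order: A (185/4=46.25) > C (212/13=16.31) > B (156/14=11.14) > E (118/26=4.54) > D (121/37=3.27)
Fill: take A (4 @ 185) → take C (13 @ 212) → take B (14 @ 156) → take 22/26 of E → 99.85; 53/53 used.
Total value = 652.85

652.85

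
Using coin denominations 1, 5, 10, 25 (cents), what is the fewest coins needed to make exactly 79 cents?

Greedy: take as many of the largest coin as possible, then repeat with the remainder.
79 = 3×25 + 4×1
Total coins = 3 + 4 = 7

7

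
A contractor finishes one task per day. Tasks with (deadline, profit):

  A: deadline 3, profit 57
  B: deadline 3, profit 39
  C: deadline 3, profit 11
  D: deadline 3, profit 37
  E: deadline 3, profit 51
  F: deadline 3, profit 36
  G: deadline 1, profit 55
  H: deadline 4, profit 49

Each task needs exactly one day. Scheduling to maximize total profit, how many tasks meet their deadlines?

4

Profit order: A=57 G=55 E=51 H=49 B=39 D=37 F=36 C=11
Assign: A→slot 3, G→slot 1, E→slot 2, H→slot 4, B skipped, D skipped, F skipped, C skipped.
Slots: [1:G] [2:E] [3:A] [4:H]
4 of 8 scheduled.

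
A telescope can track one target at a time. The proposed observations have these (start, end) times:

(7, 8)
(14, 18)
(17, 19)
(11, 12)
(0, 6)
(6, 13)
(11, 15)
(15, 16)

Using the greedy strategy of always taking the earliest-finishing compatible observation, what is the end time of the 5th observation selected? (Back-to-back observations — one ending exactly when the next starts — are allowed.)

19

Order by finish time; keep every interval that doesn't clash with the previous kept one.
By end time: (0,6), (7,8), (11,12), (6,13), (11,15), (15,16), (14,18), (17,19).
Pick (0,6); next start ≥ 6 → (7,8); next start ≥ 8 → (11,12); next start ≥ 12 → (15,16); next start ≥ 16 → (17,19).
Selected: (0,6) (7,8) (11,12) (15,16) (17,19)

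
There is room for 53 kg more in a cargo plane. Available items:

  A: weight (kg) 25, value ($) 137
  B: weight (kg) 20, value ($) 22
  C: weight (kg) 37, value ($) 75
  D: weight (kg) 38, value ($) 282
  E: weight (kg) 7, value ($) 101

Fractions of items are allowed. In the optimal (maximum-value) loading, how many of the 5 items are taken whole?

2

Greedy by value/weight ratio, highest first.
Order: E (101/7=14.43) > D (282/38=7.42) > A (137/25=5.48) > C (75/37=2.03) > B (22/20=1.10)
Fill: take E (7 @ 101) → take D (38 @ 282) → take 8/25 of A → 43.84; 53/53 used.
2 item(s) taken whole; one partial (take 8/25 of A).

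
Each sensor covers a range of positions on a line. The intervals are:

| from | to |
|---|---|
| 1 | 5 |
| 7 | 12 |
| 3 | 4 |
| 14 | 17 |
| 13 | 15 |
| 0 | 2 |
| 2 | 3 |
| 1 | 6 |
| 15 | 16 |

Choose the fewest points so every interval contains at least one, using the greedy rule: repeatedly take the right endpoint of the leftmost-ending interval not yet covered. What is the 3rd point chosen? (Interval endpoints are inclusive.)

Process intervals by earliest right end; each time one isn't hit yet, stab at its right endpoint.
Sorted: [0,2] [2,3] [3,4] [1,5] [1,6] [7,12] [13,15] [15,16] [14,17]
{[0,2],[2,3]} hit by 2; {[3,4],[1,5],[1,6]} hit by 4; {[7,12]} hit by 12; {[13,15],[15,16],[14,17]} hit by 15.
Points: 2, 4, 12, 15 (4 total).

12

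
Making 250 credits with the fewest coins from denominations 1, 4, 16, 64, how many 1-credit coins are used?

Use the largest denomination that fits, subtract, and repeat.
250 − 3×64→58 − 3×16→10 − 2×4→2 − 2×1→0
Count of 1: 2

2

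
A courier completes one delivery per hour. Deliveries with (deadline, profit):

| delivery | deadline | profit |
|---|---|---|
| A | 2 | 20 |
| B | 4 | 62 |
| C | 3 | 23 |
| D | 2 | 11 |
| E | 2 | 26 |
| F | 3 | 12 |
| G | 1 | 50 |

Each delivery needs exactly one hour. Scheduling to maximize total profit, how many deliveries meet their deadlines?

4

Profit order: B=62 G=50 E=26 C=23 A=20 F=12 D=11
Assign: B→slot 4, G→slot 1, E→slot 2, C→slot 3, A skipped, F skipped, D skipped.
Slots: [1:G] [2:E] [3:C] [4:B]
4 of 7 scheduled.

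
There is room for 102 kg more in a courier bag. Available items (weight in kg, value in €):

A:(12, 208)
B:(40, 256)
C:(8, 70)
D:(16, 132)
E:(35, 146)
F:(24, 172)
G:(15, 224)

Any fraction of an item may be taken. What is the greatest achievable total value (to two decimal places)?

978.80

Order: A (208/12=17.33) > G (224/15=14.93) > C (70/8=8.75) > D (132/16=8.25) > F (172/24=7.17) > B (256/40=6.40) > E (146/35=4.17)
Fill: take A (12 @ 208) → take G (15 @ 224) → take C (8 @ 70) → take D (16 @ 132) → take F (24 @ 172) → take 27/40 of B → 172.80; 102/102 used.
Total value = 978.80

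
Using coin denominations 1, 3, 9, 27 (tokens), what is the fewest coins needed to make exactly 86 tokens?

6

Greedy: take as many of the largest coin as possible, then repeat with the remainder.
86 − 3×27→5 − 1×3→2 − 2×1→0
Total coins = 3 + 1 + 2 = 6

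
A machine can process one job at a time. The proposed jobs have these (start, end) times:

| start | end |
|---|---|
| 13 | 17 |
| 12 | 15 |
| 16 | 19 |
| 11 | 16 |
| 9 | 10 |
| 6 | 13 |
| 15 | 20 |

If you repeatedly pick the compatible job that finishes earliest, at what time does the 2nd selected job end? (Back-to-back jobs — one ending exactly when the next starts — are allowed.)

15

By end time: (9,10), (6,13), (12,15), (11,16), (13,17), (16,19), (15,20).
Pick (9,10); next start ≥ 10 → (12,15); next start ≥ 15 → (16,19).
Selected: (9,10) (12,15) (16,19)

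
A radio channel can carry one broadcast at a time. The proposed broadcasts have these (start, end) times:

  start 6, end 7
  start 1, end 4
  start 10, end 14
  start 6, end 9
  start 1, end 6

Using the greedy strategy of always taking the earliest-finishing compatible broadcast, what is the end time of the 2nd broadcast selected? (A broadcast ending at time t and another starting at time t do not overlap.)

Order by finish time; keep every interval that doesn't clash with the previous kept one.
Sorted by end: (1,4)  (1,6)  (6,7)  (6,9)  (10,14)
take (1,4); take (6,7); skip (6,9); take (10,14).
Selected: (1,4) (6,7) (10,14)

7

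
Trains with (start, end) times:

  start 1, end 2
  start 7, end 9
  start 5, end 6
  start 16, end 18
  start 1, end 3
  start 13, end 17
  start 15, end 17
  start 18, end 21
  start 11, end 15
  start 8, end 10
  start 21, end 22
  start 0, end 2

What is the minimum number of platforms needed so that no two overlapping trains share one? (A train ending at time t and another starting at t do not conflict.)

Count concurrent intervals with a sweep; the peak is the room count.
starts: [0, 1, 1, 5, 7, 8, 11, 13, 15, 16, 18, 21]
ends:   [2, 2, 3, 6, 9, 10, 15, 17, 17, 18, 21, 22]
s0→1 s1→2 s1→3  — peak 3.

3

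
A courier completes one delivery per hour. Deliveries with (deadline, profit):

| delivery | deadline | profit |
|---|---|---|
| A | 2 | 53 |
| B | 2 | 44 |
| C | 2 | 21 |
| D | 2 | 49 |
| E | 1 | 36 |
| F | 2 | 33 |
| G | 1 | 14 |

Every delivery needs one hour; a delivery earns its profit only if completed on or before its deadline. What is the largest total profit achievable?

Sort by profit descending; place each in the latest free slot ≤ its deadline.
Profit order: A=53 D=49 B=44 E=36 F=33 C=21 G=14
Assign: A→slot 2, D→slot 1, B skipped, E skipped, F skipped, C skipped, G skipped.
Slots: [1:D] [2:A]
Profit = 49 + 53 = 102

102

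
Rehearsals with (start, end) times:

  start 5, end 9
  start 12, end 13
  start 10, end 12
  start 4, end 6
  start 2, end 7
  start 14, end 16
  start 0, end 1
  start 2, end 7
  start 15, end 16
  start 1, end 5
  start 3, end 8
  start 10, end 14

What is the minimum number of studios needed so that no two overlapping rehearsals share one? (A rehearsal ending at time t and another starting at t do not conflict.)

5

Events (time:±→running): 0:+→1 1:-→0 1:+→1 2:+→2 2:+→3 3:+→4 4:+→5 … peak 5.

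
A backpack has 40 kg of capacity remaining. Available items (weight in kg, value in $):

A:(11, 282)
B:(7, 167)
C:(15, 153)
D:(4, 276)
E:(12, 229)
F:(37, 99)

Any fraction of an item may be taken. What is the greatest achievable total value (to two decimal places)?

Sort by value per unit weight and fill in that order.
Ratios (sorted): D 69.00, A 25.64, B 23.86, E 19.08, C 10.20, F 2.68
take D (4 @ 276); take A (11 @ 282); take B (7 @ 167); take E (12 @ 229); take 6/15 of C → 61.20. Capacity used 40/40.
Total value = 1015.20

1015.20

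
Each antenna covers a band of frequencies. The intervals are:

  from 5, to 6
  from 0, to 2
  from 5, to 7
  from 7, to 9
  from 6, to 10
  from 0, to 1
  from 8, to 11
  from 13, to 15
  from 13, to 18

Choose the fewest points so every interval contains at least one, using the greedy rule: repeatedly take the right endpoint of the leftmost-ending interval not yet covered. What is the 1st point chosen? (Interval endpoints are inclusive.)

Sorted: [0,1] [0,2] [5,6] [5,7] [7,9] [6,10] [8,11] [13,15] [13,18]
{[0,1],[0,2]} hit by 1; {[5,6],[5,7]} hit by 6; {[7,9],[6,10],[8,11]} hit by 9; {[13,15],[13,18]} hit by 15.
Points: 1, 6, 9, 15 (4 total).

1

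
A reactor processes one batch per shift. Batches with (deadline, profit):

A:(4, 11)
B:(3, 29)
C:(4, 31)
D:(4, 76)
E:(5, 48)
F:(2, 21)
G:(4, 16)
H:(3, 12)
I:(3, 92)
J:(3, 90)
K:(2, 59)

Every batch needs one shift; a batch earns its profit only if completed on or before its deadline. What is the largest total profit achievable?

365

By profit: I(d3,92), J(d3,90), D(d4,76), K(d2,59), E(d5,48), C(d4,31), B(d3,29), F(d2,21), G(d4,16), H(d3,12), A(d4,11)
I→slot 3; J→slot 2; D→slot 4; K→slot 1; E→slot 5; C skipped; B skipped; F skipped; G skipped; H skipped; A skipped.
Profit = 59 + 90 + 92 + 76 + 48 = 365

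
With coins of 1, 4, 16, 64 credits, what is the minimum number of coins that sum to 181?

Use the largest denomination that fits, subtract, and repeat.
181 − 2×64→53 − 3×16→5 − 1×4→1 − 1×1→0
Total coins = 2 + 3 + 1 + 1 = 7

7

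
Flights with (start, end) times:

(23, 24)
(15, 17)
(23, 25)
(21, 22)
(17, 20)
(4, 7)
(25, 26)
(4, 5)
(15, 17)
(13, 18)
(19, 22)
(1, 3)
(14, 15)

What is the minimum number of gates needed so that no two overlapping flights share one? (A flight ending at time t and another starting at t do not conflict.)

Events (time:±→running): 1:+→1 3:-→0 4:+→1 4:+→2 5:-→1 7:-→0 13:+→1 14:+→2 15:-→1 15:+→2 15:+→3 … peak 3.

3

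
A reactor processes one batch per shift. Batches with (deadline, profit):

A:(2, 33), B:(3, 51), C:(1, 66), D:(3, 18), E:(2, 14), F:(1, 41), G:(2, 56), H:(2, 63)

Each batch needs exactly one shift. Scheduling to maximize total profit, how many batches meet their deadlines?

3

Take jobs in profit order; each goes to the latest open slot no later than its deadline.
By profit: C(d1,66), H(d2,63), G(d2,56), B(d3,51), F(d1,41), A(d2,33), D(d3,18), E(d2,14)
C→slot 1; H→slot 2; G skipped; B→slot 3; F skipped; A skipped; D skipped; E skipped.
3 of 8 scheduled.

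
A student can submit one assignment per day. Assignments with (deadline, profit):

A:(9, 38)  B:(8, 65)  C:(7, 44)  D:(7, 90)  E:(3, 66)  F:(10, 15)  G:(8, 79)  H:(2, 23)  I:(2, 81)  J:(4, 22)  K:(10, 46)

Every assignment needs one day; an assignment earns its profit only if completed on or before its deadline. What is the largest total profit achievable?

Sort by profit descending; place each in the latest free slot ≤ its deadline.
Profit order: D=90 I=81 G=79 E=66 B=65 K=46 C=44 A=38 H=23 J=22 F=15
Assign: D→slot 7, I→slot 2, G→slot 8, E→slot 3, B→slot 6, K→slot 10, C→slot 5, A→slot 9, H→slot 1, J→slot 4, F skipped.
Slots: [1:H] [2:I] [3:E] [4:J] [5:C] [6:B] [7:D] [8:G] [9:A] [10:K]
Profit = 23 + 81 + 66 + 22 + 44 + 65 + 90 + 79 + 38 + 46 = 554

554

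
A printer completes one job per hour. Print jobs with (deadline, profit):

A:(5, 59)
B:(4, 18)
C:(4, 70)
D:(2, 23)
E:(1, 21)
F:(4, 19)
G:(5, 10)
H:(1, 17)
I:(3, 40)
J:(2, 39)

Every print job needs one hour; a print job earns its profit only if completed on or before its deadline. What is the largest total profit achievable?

231

Profit order: C=70 A=59 I=40 J=39 D=23 E=21 F=19 B=18 H=17 G=10
Assign: C→slot 4, A→slot 5, I→slot 3, J→slot 2, D→slot 1, E skipped, F skipped, B skipped, H skipped, G skipped.
Slots: [1:D] [2:J] [3:I] [4:C] [5:A]
Profit = 23 + 39 + 40 + 70 + 59 = 231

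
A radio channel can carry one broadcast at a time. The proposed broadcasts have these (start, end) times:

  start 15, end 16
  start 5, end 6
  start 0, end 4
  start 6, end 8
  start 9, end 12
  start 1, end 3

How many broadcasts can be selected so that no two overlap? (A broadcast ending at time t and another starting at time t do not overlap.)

Greedy by earliest finish: after sorting by end time, pick each interval compatible with the last pick.
By end time: (1,3), (0,4), (5,6), (6,8), (9,12), (15,16).
Pick (1,3); next start ≥ 3 → (5,6); next start ≥ 6 → (6,8); next start ≥ 8 → (9,12); next start ≥ 12 → (15,16).
Selected 5 broadcasts.

5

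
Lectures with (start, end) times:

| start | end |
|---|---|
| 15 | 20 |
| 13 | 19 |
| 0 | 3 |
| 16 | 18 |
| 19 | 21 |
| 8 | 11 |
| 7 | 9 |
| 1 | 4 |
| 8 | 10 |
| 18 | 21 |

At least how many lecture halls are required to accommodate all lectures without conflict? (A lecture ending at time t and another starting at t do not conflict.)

The answer is the maximum number of intervals overlapping at any instant.
starts: [0, 1, 7, 8, 8, 13, 15, 16, 18, 19]
ends:   [3, 4, 9, 10, 11, 18, 19, 20, 21, 21]
s0→1 s1→2 e3→1 e4→0 s7→1 s8→2 s8→3  — peak 3.

3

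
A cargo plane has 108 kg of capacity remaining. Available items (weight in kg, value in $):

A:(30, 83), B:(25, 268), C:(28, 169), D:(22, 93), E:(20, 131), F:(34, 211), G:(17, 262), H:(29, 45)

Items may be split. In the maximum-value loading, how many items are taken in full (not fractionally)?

Greedy by value/weight ratio, highest first.
Ratios (sorted): G 15.41, B 10.72, E 6.55, F 6.21, C 6.04, D 4.23, A 2.77, H 1.55
take G (17 @ 262); take B (25 @ 268); take E (20 @ 131); take F (34 @ 211); take 12/28 of C → 72.43. Capacity used 108/108.
4 item(s) taken whole; one partial (take 12/28 of C).

4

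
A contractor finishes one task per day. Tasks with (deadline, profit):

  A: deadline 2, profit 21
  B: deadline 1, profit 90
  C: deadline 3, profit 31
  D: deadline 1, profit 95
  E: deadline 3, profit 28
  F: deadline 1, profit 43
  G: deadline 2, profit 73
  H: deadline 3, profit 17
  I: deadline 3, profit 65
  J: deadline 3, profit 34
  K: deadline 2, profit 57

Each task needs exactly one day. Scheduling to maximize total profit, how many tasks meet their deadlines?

3

Take jobs in profit order; each goes to the latest open slot no later than its deadline.
By profit: D(d1,95), B(d1,90), G(d2,73), I(d3,65), K(d2,57), F(d1,43), J(d3,34), C(d3,31), E(d3,28), A(d2,21), H(d3,17)
D→slot 1; B skipped; G→slot 2; I→slot 3; K skipped; F skipped; J skipped; C skipped; E skipped; A skipped; H skipped.
3 of 11 scheduled.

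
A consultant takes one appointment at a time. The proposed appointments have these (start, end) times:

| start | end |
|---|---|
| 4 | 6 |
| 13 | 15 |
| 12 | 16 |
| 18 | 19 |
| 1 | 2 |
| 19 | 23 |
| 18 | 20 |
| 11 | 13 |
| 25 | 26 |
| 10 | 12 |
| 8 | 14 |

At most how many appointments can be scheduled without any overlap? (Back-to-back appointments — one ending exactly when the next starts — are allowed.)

7

Sort by end time and greedily take each interval whose start is ≥ the last chosen end.
By end time: (1,2), (4,6), (10,12), (11,13), (8,14), (13,15), (12,16), (18,19), (18,20), (19,23), (25,26).
Pick (1,2); next start ≥ 2 → (4,6); next start ≥ 6 → (10,12); next start ≥ 12 → (13,15); next start ≥ 15 → (18,19); next start ≥ 19 → (19,23); next start ≥ 23 → (25,26).
Selected 7 appointments.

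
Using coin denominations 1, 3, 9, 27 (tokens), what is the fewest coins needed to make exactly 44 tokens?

6

Use the largest denomination that fits, subtract, and repeat.
44 = 1×27 + 1×9 + 2×3 + 2×1
Total coins = 1 + 1 + 2 + 2 = 6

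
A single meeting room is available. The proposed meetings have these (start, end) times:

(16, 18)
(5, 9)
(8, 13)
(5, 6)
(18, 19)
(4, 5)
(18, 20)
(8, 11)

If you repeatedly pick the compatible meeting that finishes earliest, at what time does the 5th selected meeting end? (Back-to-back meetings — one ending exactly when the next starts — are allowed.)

19

Greedy by earliest finish: after sorting by end time, pick each interval compatible with the last pick.
By end time: (4,5), (5,6), (5,9), (8,11), (8,13), (16,18), (18,19), (18,20).
Pick (4,5); next start ≥ 5 → (5,6); next start ≥ 6 → (8,11); next start ≥ 11 → (16,18); next start ≥ 18 → (18,19).
Selected: (4,5) (5,6) (8,11) (16,18) (18,19)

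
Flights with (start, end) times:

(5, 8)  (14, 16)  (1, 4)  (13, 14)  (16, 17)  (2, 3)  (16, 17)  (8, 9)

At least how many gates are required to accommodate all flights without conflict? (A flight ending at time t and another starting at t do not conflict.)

The answer is the maximum number of intervals overlapping at any instant.
starts: [1, 2, 5, 8, 13, 14, 16, 16]
ends:   [3, 4, 8, 9, 14, 16, 17, 17]
s1→1 s2→2  — peak 2.

2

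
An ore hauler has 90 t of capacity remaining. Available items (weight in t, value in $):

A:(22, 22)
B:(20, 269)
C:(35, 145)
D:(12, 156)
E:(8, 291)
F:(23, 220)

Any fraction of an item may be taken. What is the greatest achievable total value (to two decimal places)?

1047.86

Sort by value per unit weight and fill in that order.
Order: E (291/8=36.38) > B (269/20=13.45) > D (156/12=13.00) > F (220/23=9.57) > C (145/35=4.14) > A (22/22=1.00)
Fill: take E (8 @ 291) → take B (20 @ 269) → take D (12 @ 156) → take F (23 @ 220) → take 27/35 of C → 111.86; 90/90 used.
Total value = 1047.86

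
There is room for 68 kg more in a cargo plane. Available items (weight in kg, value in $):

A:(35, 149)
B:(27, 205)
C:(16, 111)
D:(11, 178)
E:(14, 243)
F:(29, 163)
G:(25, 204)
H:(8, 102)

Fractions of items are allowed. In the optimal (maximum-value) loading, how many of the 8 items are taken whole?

Order: E (243/14=17.36) > D (178/11=16.18) > H (102/8=12.75) > G (204/25=8.16) > B (205/27=7.59) > C (111/16=6.94) > F (163/29=5.62) > A (149/35=4.26)
Fill: take E (14 @ 243) → take D (11 @ 178) → take H (8 @ 102) → take G (25 @ 204) → take 10/27 of B → 75.93; 68/68 used.
4 item(s) taken whole; one partial (take 10/27 of B).

4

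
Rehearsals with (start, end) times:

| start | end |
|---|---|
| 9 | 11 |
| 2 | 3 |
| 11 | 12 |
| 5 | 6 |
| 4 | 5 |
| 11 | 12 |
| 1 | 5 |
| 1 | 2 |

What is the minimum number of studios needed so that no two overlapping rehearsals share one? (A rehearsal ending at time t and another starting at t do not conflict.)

2

Events (time:±→running): 1:+→1 1:+→2 … peak 2.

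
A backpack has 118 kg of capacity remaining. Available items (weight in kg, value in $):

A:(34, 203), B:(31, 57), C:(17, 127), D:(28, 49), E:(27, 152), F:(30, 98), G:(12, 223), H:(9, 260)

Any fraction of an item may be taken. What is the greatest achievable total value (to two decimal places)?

1027.07

Order: H (260/9=28.89) > G (223/12=18.58) > C (127/17=7.47) > A (203/34=5.97) > E (152/27=5.63) > F (98/30=3.27) > B (57/31=1.84) > D (49/28=1.75)
Fill: take H (9 @ 260) → take G (12 @ 223) → take C (17 @ 127) → take A (34 @ 203) → take E (27 @ 152) → take 19/30 of F → 62.07; 118/118 used.
Total value = 1027.07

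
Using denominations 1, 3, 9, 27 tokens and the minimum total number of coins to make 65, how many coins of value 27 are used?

Greedy: take as many of the largest coin as possible, then repeat with the remainder.
65 − 2×27→11 − 1×9→2 − 2×1→0
Count of 27: 2

2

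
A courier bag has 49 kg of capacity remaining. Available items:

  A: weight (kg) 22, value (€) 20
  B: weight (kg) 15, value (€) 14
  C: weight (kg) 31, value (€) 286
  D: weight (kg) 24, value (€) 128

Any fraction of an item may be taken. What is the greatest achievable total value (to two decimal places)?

Greedy by value/weight ratio, highest first.
Order: C (286/31=9.23) > D (128/24=5.33) > B (14/15=0.93) > A (20/22=0.91)
Fill: take C (31 @ 286) → take 18/24 of D → 96.00; 49/49 used.
Total value = 382.00

382.00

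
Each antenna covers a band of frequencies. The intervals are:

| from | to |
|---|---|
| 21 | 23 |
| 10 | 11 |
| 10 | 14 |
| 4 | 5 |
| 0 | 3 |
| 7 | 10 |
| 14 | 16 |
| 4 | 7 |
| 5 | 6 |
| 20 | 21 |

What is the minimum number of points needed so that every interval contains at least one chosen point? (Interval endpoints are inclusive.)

By right end: [0,3]  [4,5]  [5,6]  [4,7]  [7,10]  [10,11]  [10,14]  [14,16]  [20,21]  [21,23]
[0,3] uncovered → point at 3; [4,5] uncovered → point at 5; [7,10] uncovered → point at 10; [14,16] uncovered → point at 16; [20,21] uncovered → point at 21.
Points: 3, 5, 10, 16, 21 (5 total).

5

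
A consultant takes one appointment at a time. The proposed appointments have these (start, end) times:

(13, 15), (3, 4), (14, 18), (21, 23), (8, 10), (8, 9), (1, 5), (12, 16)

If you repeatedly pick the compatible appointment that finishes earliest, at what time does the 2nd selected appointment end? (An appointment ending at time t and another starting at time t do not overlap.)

Sorted by end: (3,4)  (1,5)  (8,9)  (8,10)  (13,15)  (12,16)  (14,18)  (21,23)
take (3,4); skip (1,5); take (8,9); skip (8,10); take (13,15); take (21,23).
Selected: (3,4) (8,9) (13,15) (21,23)

9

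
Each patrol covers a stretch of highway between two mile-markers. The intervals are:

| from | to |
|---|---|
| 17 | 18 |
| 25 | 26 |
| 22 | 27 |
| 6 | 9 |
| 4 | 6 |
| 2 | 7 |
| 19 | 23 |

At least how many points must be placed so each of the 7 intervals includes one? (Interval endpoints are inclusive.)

4

Sort by right endpoint; whenever an interval is uncovered, place a point at its right end.
By right end: [4,6]  [2,7]  [6,9]  [17,18]  [19,23]  [25,26]  [22,27]
[4,6] uncovered → point at 6; [17,18] uncovered → point at 18; [19,23] uncovered → point at 23; [25,26] uncovered → point at 26.
Points: 6, 18, 23, 26 (4 total).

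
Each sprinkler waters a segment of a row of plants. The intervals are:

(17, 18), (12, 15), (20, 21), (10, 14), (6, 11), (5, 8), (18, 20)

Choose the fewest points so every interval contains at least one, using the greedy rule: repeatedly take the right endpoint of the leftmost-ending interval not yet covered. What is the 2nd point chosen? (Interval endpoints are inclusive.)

Process intervals by earliest right end; each time one isn't hit yet, stab at its right endpoint.
By right end: [5,8]  [6,11]  [10,14]  [12,15]  [17,18]  [18,20]  [20,21]
[5,8] uncovered → point at 8; [10,14] uncovered → point at 14; [17,18] uncovered → point at 18; [20,21] uncovered → point at 21.
Points: 8, 14, 18, 21 (4 total).

14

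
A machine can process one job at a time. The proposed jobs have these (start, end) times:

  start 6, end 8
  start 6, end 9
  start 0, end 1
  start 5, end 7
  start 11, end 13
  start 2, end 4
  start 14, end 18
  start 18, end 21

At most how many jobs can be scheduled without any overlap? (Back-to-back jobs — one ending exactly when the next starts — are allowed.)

Sorted by end: (0,1)  (2,4)  (5,7)  (6,8)  (6,9)  (11,13)  (14,18)  (18,21)
take (0,1); take (2,4); take (5,7); skip (6,8); take (11,13); take (14,18); take (18,21).
Selected 6 jobs.

6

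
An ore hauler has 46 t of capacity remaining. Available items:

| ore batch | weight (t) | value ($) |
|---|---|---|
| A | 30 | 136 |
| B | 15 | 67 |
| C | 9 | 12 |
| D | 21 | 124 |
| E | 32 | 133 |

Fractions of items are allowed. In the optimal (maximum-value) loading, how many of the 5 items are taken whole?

1

Sort by value per unit weight and fill in that order.
Order: D (124/21=5.90) > A (136/30=4.53) > B (67/15=4.47) > E (133/32=4.16) > C (12/9=1.33)
Fill: take D (21 @ 124) → take 25/30 of A → 113.33; 46/46 used.
1 item(s) taken whole; one partial (take 25/30 of A).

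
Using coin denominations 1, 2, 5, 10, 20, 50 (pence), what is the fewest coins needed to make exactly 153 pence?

5

Use the largest denomination that fits, subtract, and repeat.
153 = 3×50 + 1×2 + 1×1
Total coins = 3 + 1 + 1 = 5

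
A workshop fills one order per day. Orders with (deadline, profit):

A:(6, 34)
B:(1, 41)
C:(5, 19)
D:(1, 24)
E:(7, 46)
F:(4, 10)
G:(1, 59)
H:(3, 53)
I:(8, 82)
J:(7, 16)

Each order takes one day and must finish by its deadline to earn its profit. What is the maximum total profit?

319

By profit: I(d8,82), G(d1,59), H(d3,53), E(d7,46), B(d1,41), A(d6,34), D(d1,24), C(d5,19), J(d7,16), F(d4,10)
I→slot 8; G→slot 1; H→slot 3; E→slot 7; B skipped; A→slot 6; D skipped; C→slot 5; J→slot 4; F→slot 2.
Profit = 59 + 10 + 53 + 16 + 19 + 34 + 46 + 82 = 319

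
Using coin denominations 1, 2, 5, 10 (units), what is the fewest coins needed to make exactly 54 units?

7

54 = 5×10 + 2×2
Total coins = 5 + 2 = 7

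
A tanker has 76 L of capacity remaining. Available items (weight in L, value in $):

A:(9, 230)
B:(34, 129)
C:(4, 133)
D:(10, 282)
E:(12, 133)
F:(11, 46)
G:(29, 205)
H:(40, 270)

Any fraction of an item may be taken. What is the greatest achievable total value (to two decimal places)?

1064.00

Ratios (sorted): C 33.25, D 28.20, A 25.56, E 11.08, G 7.07, H 6.75, F 4.18, B 3.79
take C (4 @ 133); take D (10 @ 282); take A (9 @ 230); take E (12 @ 133); take G (29 @ 205); take 12/40 of H → 81.00. Capacity used 76/76.
Total value = 1064.00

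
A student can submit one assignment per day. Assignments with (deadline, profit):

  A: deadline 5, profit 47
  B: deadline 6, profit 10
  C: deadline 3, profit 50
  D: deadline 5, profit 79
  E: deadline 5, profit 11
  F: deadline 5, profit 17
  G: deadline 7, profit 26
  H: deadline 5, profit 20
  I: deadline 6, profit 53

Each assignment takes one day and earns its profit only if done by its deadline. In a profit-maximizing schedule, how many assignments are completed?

7

Sort by profit descending; place each in the latest free slot ≤ its deadline.
Profit order: D=79 I=53 C=50 A=47 G=26 H=20 F=17 E=11 B=10
Assign: D→slot 5, I→slot 6, C→slot 3, A→slot 4, G→slot 7, H→slot 2, F→slot 1, E skipped, B skipped.
Slots: [1:F] [2:H] [3:C] [4:A] [5:D] [6:I] [7:G]
7 of 9 scheduled.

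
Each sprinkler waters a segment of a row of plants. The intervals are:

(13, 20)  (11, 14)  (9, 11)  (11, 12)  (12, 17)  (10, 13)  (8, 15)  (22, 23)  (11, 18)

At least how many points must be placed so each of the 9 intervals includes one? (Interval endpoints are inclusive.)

By right end: [9,11]  [11,12]  [10,13]  [11,14]  [8,15]  [12,17]  [11,18]  [13,20]  [22,23]
[9,11] uncovered → point at 11; [12,17] uncovered → point at 17; [22,23] uncovered → point at 23.
Points: 11, 17, 23 (3 total).

3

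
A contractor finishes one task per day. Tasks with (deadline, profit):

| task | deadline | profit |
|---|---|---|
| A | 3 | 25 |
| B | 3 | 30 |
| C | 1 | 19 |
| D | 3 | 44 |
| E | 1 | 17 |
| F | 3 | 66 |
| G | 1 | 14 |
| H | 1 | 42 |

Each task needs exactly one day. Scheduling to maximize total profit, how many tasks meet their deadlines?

3

Profit order: F=66 D=44 H=42 B=30 A=25 C=19 E=17 G=14
Assign: F→slot 3, D→slot 2, H→slot 1, B skipped, A skipped, C skipped, E skipped, G skipped.
Slots: [1:H] [2:D] [3:F]
3 of 8 scheduled.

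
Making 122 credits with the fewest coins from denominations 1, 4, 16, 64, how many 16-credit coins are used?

Use the largest denomination that fits, subtract, and repeat.
122 = 1×64 + 3×16 + 2×4 + 2×1
Count of 16: 3

3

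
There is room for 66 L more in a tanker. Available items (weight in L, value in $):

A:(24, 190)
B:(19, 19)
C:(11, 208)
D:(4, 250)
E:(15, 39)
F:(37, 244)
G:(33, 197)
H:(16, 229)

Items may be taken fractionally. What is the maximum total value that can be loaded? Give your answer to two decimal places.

949.54

Greedy by value/weight ratio, highest first.
Order: D (250/4=62.50) > C (208/11=18.91) > H (229/16=14.31) > A (190/24=7.92) > F (244/37=6.59) > G (197/33=5.97) > E (39/15=2.60) > B (19/19=1.00)
Fill: take D (4 @ 250) → take C (11 @ 208) → take H (16 @ 229) → take A (24 @ 190) → take 11/37 of F → 72.54; 66/66 used.
Total value = 949.54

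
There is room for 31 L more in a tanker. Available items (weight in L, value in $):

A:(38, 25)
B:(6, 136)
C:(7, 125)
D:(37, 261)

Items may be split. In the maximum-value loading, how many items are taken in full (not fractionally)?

2

Sort by value per unit weight and fill in that order.
Ratios (sorted): B 22.67, C 17.86, D 7.05, A 0.66
take B (6 @ 136); take C (7 @ 125); take 18/37 of D → 126.97. Capacity used 31/31.
2 item(s) taken whole; one partial (take 18/37 of D).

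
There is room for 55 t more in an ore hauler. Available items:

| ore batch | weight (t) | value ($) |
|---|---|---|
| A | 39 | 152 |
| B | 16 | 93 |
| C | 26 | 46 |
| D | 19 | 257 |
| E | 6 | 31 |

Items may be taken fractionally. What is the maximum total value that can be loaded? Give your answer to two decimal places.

435.56

Order: D (257/19=13.53) > B (93/16=5.81) > E (31/6=5.17) > A (152/39=3.90) > C (46/26=1.77)
Fill: take D (19 @ 257) → take B (16 @ 93) → take E (6 @ 31) → take 14/39 of A → 54.56; 55/55 used.
Total value = 435.56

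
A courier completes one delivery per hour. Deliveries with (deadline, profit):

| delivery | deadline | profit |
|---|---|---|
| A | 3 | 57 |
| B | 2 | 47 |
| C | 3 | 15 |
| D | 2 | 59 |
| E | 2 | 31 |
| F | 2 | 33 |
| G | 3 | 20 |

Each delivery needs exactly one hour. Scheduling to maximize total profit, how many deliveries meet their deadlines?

Sort by profit descending; place each in the latest free slot ≤ its deadline.
By profit: D(d2,59), A(d3,57), B(d2,47), F(d2,33), E(d2,31), G(d3,20), C(d3,15)
D→slot 2; A→slot 3; B→slot 1; F skipped; E skipped; G skipped; C skipped.
3 of 7 scheduled.

3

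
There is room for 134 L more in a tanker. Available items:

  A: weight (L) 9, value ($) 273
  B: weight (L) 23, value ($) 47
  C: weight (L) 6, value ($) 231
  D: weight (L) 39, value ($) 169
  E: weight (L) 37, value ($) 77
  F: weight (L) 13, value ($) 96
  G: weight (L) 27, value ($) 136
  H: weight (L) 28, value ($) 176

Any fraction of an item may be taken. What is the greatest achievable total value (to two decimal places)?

1105.97

Sort by value per unit weight and fill in that order.
Order: C (231/6=38.50) > A (273/9=30.33) > F (96/13=7.38) > H (176/28=6.29) > G (136/27=5.04) > D (169/39=4.33) > E (77/37=2.08) > B (47/23=2.04)
Fill: take C (6 @ 231) → take A (9 @ 273) → take F (13 @ 96) → take H (28 @ 176) → take G (27 @ 136) → take D (39 @ 169) → take 12/37 of E → 24.97; 134/134 used.
Total value = 1105.97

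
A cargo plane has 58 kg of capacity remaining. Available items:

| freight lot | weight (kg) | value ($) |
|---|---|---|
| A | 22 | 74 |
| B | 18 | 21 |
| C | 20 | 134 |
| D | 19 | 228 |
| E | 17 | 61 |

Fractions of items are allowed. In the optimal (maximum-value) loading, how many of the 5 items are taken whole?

3

Sort by value per unit weight and fill in that order.
Ratios (sorted): D 12.00, C 6.70, E 3.59, A 3.36, B 1.17
take D (19 @ 228); take C (20 @ 134); take E (17 @ 61); take 2/22 of A → 6.73. Capacity used 58/58.
3 item(s) taken whole; one partial (take 2/22 of A).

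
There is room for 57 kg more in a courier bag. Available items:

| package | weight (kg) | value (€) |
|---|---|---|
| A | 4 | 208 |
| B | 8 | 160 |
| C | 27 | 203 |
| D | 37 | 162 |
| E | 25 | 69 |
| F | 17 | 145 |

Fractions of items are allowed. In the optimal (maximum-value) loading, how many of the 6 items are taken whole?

Ratios (sorted): A 52.00, B 20.00, F 8.53, C 7.52, D 4.38, E 2.76
take A (4 @ 208); take B (8 @ 160); take F (17 @ 145); take C (27 @ 203); take 1/37 of D → 4.38. Capacity used 57/57.
4 item(s) taken whole; one partial (take 1/37 of D).

4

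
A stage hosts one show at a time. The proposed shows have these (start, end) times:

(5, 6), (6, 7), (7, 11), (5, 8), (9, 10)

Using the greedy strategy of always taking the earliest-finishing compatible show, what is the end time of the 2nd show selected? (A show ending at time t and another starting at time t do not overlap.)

Sort by end time and greedily take each interval whose start is ≥ the last chosen end.
Sorted by end: (5,6)  (6,7)  (5,8)  (9,10)  (7,11)
take (5,6); take (6,7); take (9,10).
Selected: (5,6) (6,7) (9,10)

7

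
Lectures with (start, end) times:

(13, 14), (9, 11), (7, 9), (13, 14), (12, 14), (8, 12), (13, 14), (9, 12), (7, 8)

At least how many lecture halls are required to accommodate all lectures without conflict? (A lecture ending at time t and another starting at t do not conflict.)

The answer is the maximum number of intervals overlapping at any instant.
Events (time:±→running): 7:+→1 7:+→2 8:-→1 8:+→2 9:-→1 9:+→2 9:+→3 11:-→2 12:-→1 12:-→0 12:+→1 13:+→2 13:+→3 13:+→4 … peak 4.

4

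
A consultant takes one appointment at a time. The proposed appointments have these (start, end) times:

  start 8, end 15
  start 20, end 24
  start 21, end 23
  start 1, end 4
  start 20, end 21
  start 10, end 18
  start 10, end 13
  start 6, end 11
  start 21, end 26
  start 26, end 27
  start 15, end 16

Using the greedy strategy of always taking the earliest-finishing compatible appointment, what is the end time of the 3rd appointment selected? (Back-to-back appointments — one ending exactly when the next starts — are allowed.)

16

Greedy by earliest finish: after sorting by end time, pick each interval compatible with the last pick.
By end time: (1,4), (6,11), (10,13), (8,15), (15,16), (10,18), (20,21), (21,23), (20,24), (21,26), (26,27).
Pick (1,4); next start ≥ 4 → (6,11); next start ≥ 11 → (15,16); next start ≥ 16 → (20,21); next start ≥ 21 → (21,23); next start ≥ 23 → (26,27).
Selected: (1,4) (6,11) (15,16) (20,21) (21,23) (26,27)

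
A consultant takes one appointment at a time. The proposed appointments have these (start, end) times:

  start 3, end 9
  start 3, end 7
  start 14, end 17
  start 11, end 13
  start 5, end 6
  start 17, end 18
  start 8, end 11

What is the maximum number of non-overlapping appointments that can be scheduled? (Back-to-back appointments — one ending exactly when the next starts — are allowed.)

Greedy by earliest finish: after sorting by end time, pick each interval compatible with the last pick.
By end time: (5,6), (3,7), (3,9), (8,11), (11,13), (14,17), (17,18).
Pick (5,6); next start ≥ 6 → (8,11); next start ≥ 11 → (11,13); next start ≥ 13 → (14,17); next start ≥ 17 → (17,18).
Selected 5 appointments.

5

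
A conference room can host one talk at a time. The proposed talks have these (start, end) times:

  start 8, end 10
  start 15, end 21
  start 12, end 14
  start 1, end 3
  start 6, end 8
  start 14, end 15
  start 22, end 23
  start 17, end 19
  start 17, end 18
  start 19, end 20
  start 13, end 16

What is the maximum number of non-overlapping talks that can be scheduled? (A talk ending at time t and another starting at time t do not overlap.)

Sorted by end: (1,3)  (6,8)  (8,10)  (12,14)  (14,15)  (13,16)  (17,18)  (17,19)  (19,20)  (15,21)  (22,23)
take (1,3); take (6,8); take (8,10); take (12,14); take (14,15); take (17,18); skip (17,19); take (19,20); take (22,23).
Selected 8 talks.

8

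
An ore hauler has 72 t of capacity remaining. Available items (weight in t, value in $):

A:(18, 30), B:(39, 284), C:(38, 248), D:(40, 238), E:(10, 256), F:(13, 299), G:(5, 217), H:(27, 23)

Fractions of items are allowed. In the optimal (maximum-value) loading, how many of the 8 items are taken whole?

4

Greedy by value/weight ratio, highest first.
Ratios (sorted): G 43.40, E 25.60, F 23.00, B 7.28, C 6.53, D 5.95, A 1.67, H 0.85
take G (5 @ 217); take E (10 @ 256); take F (13 @ 299); take B (39 @ 284); take 5/38 of C → 32.63. Capacity used 72/72.
4 item(s) taken whole; one partial (take 5/38 of C).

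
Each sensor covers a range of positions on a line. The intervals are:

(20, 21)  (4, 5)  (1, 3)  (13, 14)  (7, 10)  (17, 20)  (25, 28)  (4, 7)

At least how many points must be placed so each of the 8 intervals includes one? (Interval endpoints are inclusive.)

Sort by right endpoint; whenever an interval is uncovered, place a point at its right end.
Sorted: [1,3] [4,5] [4,7] [7,10] [13,14] [17,20] [20,21] [25,28]
{[1,3]} hit by 3; {[4,5],[4,7]} hit by 5; {[7,10]} hit by 10; {[13,14]} hit by 14; {[17,20],[20,21]} hit by 20; {[25,28]} hit by 28.
Points: 3, 5, 10, 14, 20, 28 (6 total).

6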